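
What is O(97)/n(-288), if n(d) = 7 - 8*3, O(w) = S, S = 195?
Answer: -195/17 ≈ -11.471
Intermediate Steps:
O(w) = 195
n(d) = -17 (n(d) = 7 - 24 = -17)
O(97)/n(-288) = 195/(-17) = 195*(-1/17) = -195/17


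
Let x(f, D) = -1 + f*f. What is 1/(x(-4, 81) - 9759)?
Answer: -1/9744 ≈ -0.00010263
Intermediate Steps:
x(f, D) = -1 + f**2
1/(x(-4, 81) - 9759) = 1/((-1 + (-4)**2) - 9759) = 1/((-1 + 16) - 9759) = 1/(15 - 9759) = 1/(-9744) = -1/9744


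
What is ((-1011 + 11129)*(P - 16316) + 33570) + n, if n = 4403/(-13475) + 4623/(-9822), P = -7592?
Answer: -1524358296782071/6302450 ≈ -2.4187e+8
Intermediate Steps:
n = -5025771/6302450 (n = 4403*(-1/13475) + 4623*(-1/9822) = -629/1925 - 1541/3274 = -5025771/6302450 ≈ -0.79743)
((-1011 + 11129)*(P - 16316) + 33570) + n = ((-1011 + 11129)*(-7592 - 16316) + 33570) - 5025771/6302450 = (10118*(-23908) + 33570) - 5025771/6302450 = (-241901144 + 33570) - 5025771/6302450 = -241867574 - 5025771/6302450 = -1524358296782071/6302450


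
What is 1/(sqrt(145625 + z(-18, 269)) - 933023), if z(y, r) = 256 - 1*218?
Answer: -133289/124361681838 - sqrt(145663)/870531772866 ≈ -1.0722e-6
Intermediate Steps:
z(y, r) = 38 (z(y, r) = 256 - 218 = 38)
1/(sqrt(145625 + z(-18, 269)) - 933023) = 1/(sqrt(145625 + 38) - 933023) = 1/(sqrt(145663) - 933023) = 1/(-933023 + sqrt(145663))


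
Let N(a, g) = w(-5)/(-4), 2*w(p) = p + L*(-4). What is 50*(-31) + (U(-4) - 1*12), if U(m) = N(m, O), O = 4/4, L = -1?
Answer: -12495/8 ≈ -1561.9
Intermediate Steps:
w(p) = 2 + p/2 (w(p) = (p - 1*(-4))/2 = (p + 4)/2 = (4 + p)/2 = 2 + p/2)
O = 1 (O = 4*(1/4) = 1)
N(a, g) = 1/8 (N(a, g) = (2 + (1/2)*(-5))/(-4) = (2 - 5/2)*(-1/4) = -1/2*(-1/4) = 1/8)
U(m) = 1/8
50*(-31) + (U(-4) - 1*12) = 50*(-31) + (1/8 - 1*12) = -1550 + (1/8 - 12) = -1550 - 95/8 = -12495/8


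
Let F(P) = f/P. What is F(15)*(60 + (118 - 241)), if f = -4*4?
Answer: 336/5 ≈ 67.200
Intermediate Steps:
f = -16
F(P) = -16/P
F(15)*(60 + (118 - 241)) = (-16/15)*(60 + (118 - 241)) = (-16*1/15)*(60 - 123) = -16/15*(-63) = 336/5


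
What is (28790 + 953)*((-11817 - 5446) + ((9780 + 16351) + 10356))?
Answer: 571779432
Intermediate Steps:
(28790 + 953)*((-11817 - 5446) + ((9780 + 16351) + 10356)) = 29743*(-17263 + (26131 + 10356)) = 29743*(-17263 + 36487) = 29743*19224 = 571779432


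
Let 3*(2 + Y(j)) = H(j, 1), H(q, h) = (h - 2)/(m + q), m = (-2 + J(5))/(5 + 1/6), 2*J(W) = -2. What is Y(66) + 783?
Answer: 4751573/6084 ≈ 781.00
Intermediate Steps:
J(W) = -1 (J(W) = (1/2)*(-2) = -1)
m = -18/31 (m = (-2 - 1)/(5 + 1/6) = -3/(5 + 1*(1/6)) = -3/(5 + 1/6) = -3/31/6 = -3*6/31 = -18/31 ≈ -0.58065)
H(q, h) = (-2 + h)/(-18/31 + q) (H(q, h) = (h - 2)/(-18/31 + q) = (-2 + h)/(-18/31 + q))
Y(j) = -2 - 31/(3*(-18 + 31*j)) (Y(j) = -2 + (31*(-2 + 1)/(-18 + 31*j))/3 = -2 + (31*(-1)/(-18 + 31*j))/3 = -2 + (-31/(-18 + 31*j))/3 = -2 - 31/(3*(-18 + 31*j)))
Y(66) + 783 = (77 - 186*66)/(3*(-18 + 31*66)) + 783 = (77 - 12276)/(3*(-18 + 2046)) + 783 = (1/3)*(-12199)/2028 + 783 = (1/3)*(1/2028)*(-12199) + 783 = -12199/6084 + 783 = 4751573/6084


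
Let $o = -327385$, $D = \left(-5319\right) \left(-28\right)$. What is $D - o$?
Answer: $476317$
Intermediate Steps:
$D = 148932$
$D - o = 148932 - -327385 = 148932 + 327385 = 476317$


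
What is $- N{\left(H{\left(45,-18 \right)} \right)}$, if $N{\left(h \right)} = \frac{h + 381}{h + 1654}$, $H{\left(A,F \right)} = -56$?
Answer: $- \frac{325}{1598} \approx -0.20338$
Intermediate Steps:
$N{\left(h \right)} = \frac{381 + h}{1654 + h}$
$- N{\left(H{\left(45,-18 \right)} \right)} = - \frac{381 - 56}{1654 - 56} = - \frac{325}{1598}$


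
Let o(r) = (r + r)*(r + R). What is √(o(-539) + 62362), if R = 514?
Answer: 4*√5582 ≈ 298.85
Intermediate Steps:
o(r) = 2*r*(514 + r) (o(r) = (r + r)*(r + 514) = (2*r)*(514 + r) = 2*r*(514 + r))
√(o(-539) + 62362) = √(2*(-539)*(514 - 539) + 62362) = √(2*(-539)*(-25) + 62362) = √(26950 + 62362) = √89312 = 4*√5582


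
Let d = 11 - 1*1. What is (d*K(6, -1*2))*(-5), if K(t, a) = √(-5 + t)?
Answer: -50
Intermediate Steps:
d = 10 (d = 11 - 1 = 10)
(d*K(6, -1*2))*(-5) = (10*√(-5 + 6))*(-5) = (10*√1)*(-5) = (10*1)*(-5) = 10*(-5) = -50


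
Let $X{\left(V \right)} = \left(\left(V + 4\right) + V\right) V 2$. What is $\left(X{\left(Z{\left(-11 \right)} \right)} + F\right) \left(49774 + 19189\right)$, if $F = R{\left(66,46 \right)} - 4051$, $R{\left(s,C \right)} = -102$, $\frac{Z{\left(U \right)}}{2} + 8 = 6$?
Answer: $-284196523$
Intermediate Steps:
$Z{\left(U \right)} = -4$ ($Z{\left(U \right)} = -16 + 2 \cdot 6 = -16 + 12 = -4$)
$X{\left(V \right)} = 2 V \left(4 + 2 V\right)$ ($X{\left(V \right)} = \left(\left(4 + V\right) + V\right) V 2 = \left(4 + 2 V\right) V 2 = V \left(4 + 2 V\right) 2 = 2 V \left(4 + 2 V\right)$)
$F = -4153$ ($F = -102 - 4051 = -4153$)
$\left(X{\left(Z{\left(-11 \right)} \right)} + F\right) \left(49774 + 19189\right) = \left(4 \left(-4\right) \left(2 - 4\right) - 4153\right) \left(49774 + 19189\right) = \left(4 \left(-4\right) \left(-2\right) - 4153\right) 68963 = \left(32 - 4153\right) 68963 = \left(-4121\right) 68963 = -284196523$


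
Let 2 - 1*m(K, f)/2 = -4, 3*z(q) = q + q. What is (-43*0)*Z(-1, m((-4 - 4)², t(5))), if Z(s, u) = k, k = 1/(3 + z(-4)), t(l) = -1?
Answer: 0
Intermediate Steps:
z(q) = 2*q/3 (z(q) = (q + q)/3 = (2*q)/3 = 2*q/3)
m(K, f) = 12 (m(K, f) = 4 - 2*(-4) = 4 + 8 = 12)
k = 3 (k = 1/(3 + (⅔)*(-4)) = 1/(3 - 8/3) = 1/(⅓) = 3)
Z(s, u) = 3
(-43*0)*Z(-1, m((-4 - 4)², t(5))) = -43*0*3 = 0*3 = 0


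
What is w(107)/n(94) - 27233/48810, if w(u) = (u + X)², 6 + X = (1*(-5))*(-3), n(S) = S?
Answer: 327113729/2294070 ≈ 142.59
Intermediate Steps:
X = 9 (X = -6 + (1*(-5))*(-3) = -6 - 5*(-3) = -6 + 15 = 9)
w(u) = (9 + u)² (w(u) = (u + 9)² = (9 + u)²)
w(107)/n(94) - 27233/48810 = (9 + 107)²/94 - 27233/48810 = 116²*(1/94) - 27233*1/48810 = 13456*(1/94) - 27233/48810 = 6728/47 - 27233/48810 = 327113729/2294070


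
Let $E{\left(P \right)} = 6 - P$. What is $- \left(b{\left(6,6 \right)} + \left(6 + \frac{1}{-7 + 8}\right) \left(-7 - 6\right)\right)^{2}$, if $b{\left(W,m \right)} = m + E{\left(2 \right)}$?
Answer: $-6561$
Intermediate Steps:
$b{\left(W,m \right)} = 4 + m$ ($b{\left(W,m \right)} = m + \left(6 - 2\right) = m + 4 = 4 + m$)
$- \left(b{\left(6,6 \right)} + \left(6 + \frac{1}{-7 + 8}\right) \left(-7 - 6\right)\right)^{2} = - \left(\left(4 + 6\right) + \left(6 + \frac{1}{-7 + 8}\right) \left(-7 - 6\right)\right)^{2} = - \left(10 + \left(6 + 1^{-1}\right) \left(-13\right)\right)^{2} = - \left(10 + \left(6 + 1\right) \left(-13\right)\right)^{2} = - \left(10 + 7 \left(-13\right)\right)^{2} = - \left(10 - 91\right)^{2} = - \left(-81\right)^{2} = \left(-1\right) 6561 = -6561$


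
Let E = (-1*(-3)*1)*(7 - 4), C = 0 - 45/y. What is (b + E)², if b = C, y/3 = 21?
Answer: 3364/49 ≈ 68.653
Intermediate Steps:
y = 63 (y = 3*21 = 63)
C = -5/7 (C = 0 - 45/63 = 0 - 1*5/7 = 0 - 5/7 = -5/7 ≈ -0.71429)
b = -5/7 ≈ -0.71429
E = 9 (E = (3*1)*3 = 3*3 = 9)
(b + E)² = (-5/7 + 9)² = (58/7)² = 3364/49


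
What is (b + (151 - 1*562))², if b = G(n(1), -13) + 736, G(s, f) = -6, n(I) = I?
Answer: 101761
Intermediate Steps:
b = 730 (b = -6 + 736 = 730)
(b + (151 - 1*562))² = (730 + (151 - 1*562))² = (730 + (151 - 562))² = (730 - 411)² = 319² = 101761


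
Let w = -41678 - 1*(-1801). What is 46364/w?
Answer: -46364/39877 ≈ -1.1627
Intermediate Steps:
w = -39877 (w = -41678 + 1801 = -39877)
46364/w = 46364/(-39877) = 46364*(-1/39877) = -46364/39877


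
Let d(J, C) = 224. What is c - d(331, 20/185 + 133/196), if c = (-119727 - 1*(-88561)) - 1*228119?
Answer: -259509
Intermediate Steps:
c = -259285 (c = (-119727 + 88561) - 228119 = -31166 - 228119 = -259285)
c - d(331, 20/185 + 133/196) = -259285 - 1*224 = -259285 - 224 = -259509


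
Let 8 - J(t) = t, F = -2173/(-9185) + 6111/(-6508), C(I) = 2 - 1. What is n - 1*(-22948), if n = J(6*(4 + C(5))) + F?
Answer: 1370382129829/59775980 ≈ 22925.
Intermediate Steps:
C(I) = 1
F = -41987651/59775980 (F = -2173*(-1/9185) + 6111*(-1/6508) = 2173/9185 - 6111/6508 = -41987651/59775980 ≈ -0.70242)
J(t) = 8 - t
n = -1357059211/59775980 (n = (8 - 6*(4 + 1)) - 41987651/59775980 = (8 - 6*5) - 41987651/59775980 = (8 - 1*30) - 41987651/59775980 = (8 - 30) - 41987651/59775980 = -22 - 41987651/59775980 = -1357059211/59775980 ≈ -22.702)
n - 1*(-22948) = -1357059211/59775980 - 1*(-22948) = -1357059211/59775980 + 22948 = 1370382129829/59775980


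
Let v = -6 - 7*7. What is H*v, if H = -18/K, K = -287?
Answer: -990/287 ≈ -3.4495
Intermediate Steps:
v = -55 (v = -6 - 49 = -55)
H = 18/287 (H = -18/(-287) = -18*(-1/287) = 18/287 ≈ 0.062718)
H*v = (18/287)*(-55) = -990/287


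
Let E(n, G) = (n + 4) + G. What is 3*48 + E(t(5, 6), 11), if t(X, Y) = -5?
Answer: 154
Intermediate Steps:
E(n, G) = 4 + G + n (E(n, G) = (4 + n) + G = 4 + G + n)
3*48 + E(t(5, 6), 11) = 3*48 + (4 + 11 - 5) = 144 + 10 = 154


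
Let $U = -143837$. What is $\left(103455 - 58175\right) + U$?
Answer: $-98557$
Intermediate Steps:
$\left(103455 - 58175\right) + U = \left(103455 - 58175\right) - 143837 = 45280 - 143837 = -98557$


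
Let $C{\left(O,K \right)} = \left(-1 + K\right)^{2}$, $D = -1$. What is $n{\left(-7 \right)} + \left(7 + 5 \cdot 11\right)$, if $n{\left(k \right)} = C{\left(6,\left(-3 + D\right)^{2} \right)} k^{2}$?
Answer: $11087$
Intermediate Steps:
$n{\left(k \right)} = 225 k^{2}$ ($n{\left(k \right)} = \left(-1 + \left(-3 - 1\right)^{2}\right)^{2} k^{2} = \left(-1 + \left(-4\right)^{2}\right)^{2} k^{2} = \left(-1 + 16\right)^{2} k^{2} = 15^{2} k^{2} = 225 k^{2}$)
$n{\left(-7 \right)} + \left(7 + 5 \cdot 11\right) = 225 \left(-7\right)^{2} + \left(7 + 5 \cdot 11\right) = 225 \cdot 49 + \left(7 + 55\right) = 11025 + 62 = 11087$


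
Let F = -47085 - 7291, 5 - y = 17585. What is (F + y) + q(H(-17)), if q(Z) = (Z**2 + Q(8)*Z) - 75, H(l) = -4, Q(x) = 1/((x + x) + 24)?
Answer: -720151/10 ≈ -72015.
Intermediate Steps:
Q(x) = 1/(24 + 2*x) (Q(x) = 1/(2*x + 24) = 1/(24 + 2*x))
y = -17580 (y = 5 - 1*17585 = 5 - 17585 = -17580)
F = -54376
q(Z) = -75 + Z**2 + Z/40 (q(Z) = (Z**2 + (1/(2*(12 + 8)))*Z) - 75 = (Z**2 + ((1/2)/20)*Z) - 75 = (Z**2 + ((1/2)*(1/20))*Z) - 75 = (Z**2 + Z/40) - 75 = -75 + Z**2 + Z/40)
(F + y) + q(H(-17)) = (-54376 - 17580) + (-75 + (-4)**2 + (1/40)*(-4)) = -71956 + (-75 + 16 - 1/10) = -71956 - 591/10 = -720151/10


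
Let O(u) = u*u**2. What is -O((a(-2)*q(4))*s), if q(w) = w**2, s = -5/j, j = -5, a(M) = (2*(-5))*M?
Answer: -32768000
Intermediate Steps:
a(M) = -10*M
s = 1 (s = -5/(-5) = -5*(-1/5) = 1)
O(u) = u**3
-O((a(-2)*q(4))*s) = -((-10*(-2)*4**2)*1)**3 = -((20*16)*1)**3 = -(320*1)**3 = -1*320**3 = -1*32768000 = -32768000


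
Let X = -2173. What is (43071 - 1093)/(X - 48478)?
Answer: -41978/50651 ≈ -0.82877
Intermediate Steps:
(43071 - 1093)/(X - 48478) = (43071 - 1093)/(-2173 - 48478) = 41978/(-50651) = 41978*(-1/50651) = -41978/50651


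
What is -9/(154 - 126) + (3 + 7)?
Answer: 271/28 ≈ 9.6786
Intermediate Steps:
-9/(154 - 126) + (3 + 7) = -9/28 + 10 = 271/28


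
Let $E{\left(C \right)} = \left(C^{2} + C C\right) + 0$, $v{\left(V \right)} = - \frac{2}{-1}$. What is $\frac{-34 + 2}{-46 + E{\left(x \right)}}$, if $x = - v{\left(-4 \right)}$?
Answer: $\frac{16}{19} \approx 0.8421$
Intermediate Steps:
$v{\left(V \right)} = 2$ ($v{\left(V \right)} = \left(-2\right) \left(-1\right) = 2$)
$x = -2$ ($x = \left(-1\right) 2 = -2$)
$E{\left(C \right)} = 2 C^{2}$ ($E{\left(C \right)} = \left(C^{2} + C^{2}\right) + 0 = 2 C^{2} + 0 = 2 C^{2}$)
$\frac{-34 + 2}{-46 + E{\left(x \right)}} = \frac{-34 + 2}{-46 + 2 \left(-2\right)^{2}} = \frac{1}{-46 + 2 \cdot 4} \left(-32\right) = \frac{1}{-46 + 8} \left(-32\right) = \frac{1}{-38} \left(-32\right) = \left(- \frac{1}{38}\right) \left(-32\right) = \frac{16}{19}$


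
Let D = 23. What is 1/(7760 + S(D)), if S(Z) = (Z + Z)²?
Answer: 1/9876 ≈ 0.00010126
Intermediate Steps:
S(Z) = 4*Z² (S(Z) = (2*Z)² = 4*Z²)
1/(7760 + S(D)) = 1/(7760 + 4*23²) = 1/(7760 + 4*529) = 1/(7760 + 2116) = 1/9876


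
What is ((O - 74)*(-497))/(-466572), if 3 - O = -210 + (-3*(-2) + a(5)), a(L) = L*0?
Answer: 66101/466572 ≈ 0.14167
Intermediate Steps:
a(L) = 0
O = 207 (O = 3 - (-210 + (-3*(-2) + 0)) = 3 - (-210 + (6 + 0)) = 3 - (-210 + 6) = 3 - 1*(-204) = 3 + 204 = 207)
((O - 74)*(-497))/(-466572) = ((207 - 74)*(-497))/(-466572) = (133*(-497))*(-1/466572) = -66101*(-1/466572) = 66101/466572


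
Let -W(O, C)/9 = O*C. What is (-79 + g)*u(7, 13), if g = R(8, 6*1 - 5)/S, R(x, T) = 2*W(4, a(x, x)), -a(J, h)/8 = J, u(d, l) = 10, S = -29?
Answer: -68990/29 ≈ -2379.0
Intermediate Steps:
a(J, h) = -8*J
W(O, C) = -9*C*O (W(O, C) = -9*O*C = -9*C*O)
R(x, T) = 576*x (R(x, T) = 2*(-9*(-8*x)*4) = 2*(288*x) = 576*x)
g = -4608/29 (g = (576*8)/(-29) = 4608*(-1/29) = -4608/29 ≈ -158.90)
(-79 + g)*u(7, 13) = (-79 - 4608/29)*10 = -6899/29*10 = -68990/29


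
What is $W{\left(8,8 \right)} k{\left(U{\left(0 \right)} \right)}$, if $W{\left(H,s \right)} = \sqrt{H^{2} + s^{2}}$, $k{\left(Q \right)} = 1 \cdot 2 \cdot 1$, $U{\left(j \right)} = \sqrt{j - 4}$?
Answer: $16 \sqrt{2} \approx 22.627$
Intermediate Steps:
$U{\left(j \right)} = \sqrt{-4 + j}$
$k{\left(Q \right)} = 2$ ($k{\left(Q \right)} = 2 \cdot 1 = 2$)
$W{\left(8,8 \right)} k{\left(U{\left(0 \right)} \right)} = \sqrt{8^{2} + 8^{2}} \cdot 2 = \sqrt{64 + 64} \cdot 2 = \sqrt{128} \cdot 2 = 8 \sqrt{2} \cdot 2 = 16 \sqrt{2}$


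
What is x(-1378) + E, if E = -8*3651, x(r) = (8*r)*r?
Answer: 15161864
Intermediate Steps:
x(r) = 8*r**2
E = -29208
x(-1378) + E = 8*(-1378)**2 - 29208 = 8*1898884 - 29208 = 15191072 - 29208 = 15161864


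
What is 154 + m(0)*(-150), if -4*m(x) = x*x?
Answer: 154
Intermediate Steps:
m(x) = -x²/4 (m(x) = -x*x/4 = -x²/4)
154 + m(0)*(-150) = 154 - ¼*0²*(-150) = 154 - ¼*0*(-150) = 154 + 0*(-150) = 154 + 0 = 154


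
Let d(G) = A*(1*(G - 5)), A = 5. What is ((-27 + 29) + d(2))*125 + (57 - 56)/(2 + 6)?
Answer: -12999/8 ≈ -1624.9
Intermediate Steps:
d(G) = -25 + 5*G (d(G) = 5*(1*(G - 5)) = 5*(1*(-5 + G)) = 5*(-5 + G) = -25 + 5*G)
((-27 + 29) + d(2))*125 + (57 - 56)/(2 + 6) = ((-27 + 29) + (-25 + 5*2))*125 + (57 - 56)/(2 + 6) = (2 + (-25 + 10))*125 + 1/8 = (2 - 15)*125 + 1*(⅛) = -13*125 + ⅛ = -1625 + ⅛ = -12999/8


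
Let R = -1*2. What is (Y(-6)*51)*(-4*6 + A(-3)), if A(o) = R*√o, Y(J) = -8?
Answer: 9792 + 816*I*√3 ≈ 9792.0 + 1413.4*I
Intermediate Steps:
R = -2
A(o) = -2*√o
(Y(-6)*51)*(-4*6 + A(-3)) = (-8*51)*(-4*6 - 2*I*√3) = -408*(-24 - 2*I*√3) = 9792 + 816*I*√3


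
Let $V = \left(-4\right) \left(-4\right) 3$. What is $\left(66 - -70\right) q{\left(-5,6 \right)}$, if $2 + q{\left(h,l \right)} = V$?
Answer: $6256$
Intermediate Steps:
$V = 48$ ($V = 16 \cdot 3 = 48$)
$q{\left(h,l \right)} = 46$ ($q{\left(h,l \right)} = -2 + 48 = 46$)
$\left(66 - -70\right) q{\left(-5,6 \right)} = \left(66 - -70\right) 46 = \left(66 + 70\right) 46 = 136 \cdot 46 = 6256$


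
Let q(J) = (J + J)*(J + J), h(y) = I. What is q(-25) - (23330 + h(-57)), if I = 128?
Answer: -20958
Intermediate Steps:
h(y) = 128
q(J) = 4*J² (q(J) = (2*J)*(2*J) = 4*J²)
q(-25) - (23330 + h(-57)) = 4*(-25)² - (23330 + 128) = 4*625 - 1*23458 = 2500 - 23458 = -20958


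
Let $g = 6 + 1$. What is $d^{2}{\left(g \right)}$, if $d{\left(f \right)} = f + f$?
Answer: $196$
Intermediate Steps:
$g = 7$
$d{\left(f \right)} = 2 f$
$d^{2}{\left(g \right)} = \left(2 \cdot 7\right)^{2} = 14^{2} = 196$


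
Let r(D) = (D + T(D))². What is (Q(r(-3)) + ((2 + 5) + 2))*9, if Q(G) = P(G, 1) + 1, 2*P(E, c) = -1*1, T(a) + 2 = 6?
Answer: 171/2 ≈ 85.500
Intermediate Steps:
T(a) = 4 (T(a) = -2 + 6 = 4)
P(E, c) = -½ (P(E, c) = (-1*1)/2 = (½)*(-1) = -½)
r(D) = (4 + D)² (r(D) = (D + 4)² = (4 + D)²)
Q(G) = ½ (Q(G) = -½ + 1 = ½)
(Q(r(-3)) + ((2 + 5) + 2))*9 = (½ + ((2 + 5) + 2))*9 = (½ + (7 + 2))*9 = (½ + 9)*9 = (19/2)*9 = 171/2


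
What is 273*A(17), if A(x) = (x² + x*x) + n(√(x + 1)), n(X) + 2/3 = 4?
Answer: 158704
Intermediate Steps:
n(X) = 10/3 (n(X) = -⅔ + 4 = 10/3)
A(x) = 10/3 + 2*x² (A(x) = (x² + x*x) + 10/3 = (x² + x²) + 10/3 = 2*x² + 10/3 = 10/3 + 2*x²)
273*A(17) = 273*(10/3 + 2*17²) = 273*(10/3 + 2*289) = 273*(10/3 + 578) = 273*(1744/3) = 158704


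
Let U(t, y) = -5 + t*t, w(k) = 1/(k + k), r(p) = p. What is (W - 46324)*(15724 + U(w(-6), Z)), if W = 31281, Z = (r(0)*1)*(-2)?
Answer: -34050387091/144 ≈ -2.3646e+8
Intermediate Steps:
w(k) = 1/(2*k)
Z = 0 (Z = (0*1)*(-2) = 0*(-2) = 0)
U(t, y) = -5 + t**2
(W - 46324)*(15724 + U(w(-6), Z)) = (31281 - 46324)*(15724 + (-5 + ((1/2)/(-6))**2)) = -15043*(15724 + (-5 + ((1/2)*(-1/6))**2)) = -15043*(15724 + (-5 + (-1/12)**2)) = -15043*(15724 + (-5 + 1/144)) = -15043*(15724 - 719/144) = -15043*2263537/144 = -34050387091/144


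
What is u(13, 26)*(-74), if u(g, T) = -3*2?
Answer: 444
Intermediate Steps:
u(g, T) = -6
u(13, 26)*(-74) = -6*(-74) = 444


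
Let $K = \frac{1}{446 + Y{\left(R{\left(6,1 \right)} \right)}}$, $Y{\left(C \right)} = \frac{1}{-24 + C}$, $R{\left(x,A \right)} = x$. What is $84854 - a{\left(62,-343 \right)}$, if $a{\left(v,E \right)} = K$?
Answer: $\frac{681123040}{8027} \approx 84854.0$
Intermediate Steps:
$K = \frac{18}{8027}$ ($K = \frac{1}{446 + \frac{1}{-24 + 6}} = \frac{1}{446 + \frac{1}{-18}} = \frac{1}{446 - \frac{1}{18}} = \frac{1}{\frac{8027}{18}} = \frac{18}{8027} \approx 0.0022424$)
$a{\left(v,E \right)} = \frac{18}{8027}$
$84854 - a{\left(62,-343 \right)} = 84854 - \frac{18}{8027} = \frac{681123040}{8027}$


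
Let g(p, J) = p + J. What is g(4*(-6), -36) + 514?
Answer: 454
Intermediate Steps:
g(p, J) = J + p
g(4*(-6), -36) + 514 = (-36 + 4*(-6)) + 514 = (-36 - 24) + 514 = -60 + 514 = 454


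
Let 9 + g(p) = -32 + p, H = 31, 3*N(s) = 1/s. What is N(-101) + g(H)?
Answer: -3031/303 ≈ -10.003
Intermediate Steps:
N(s) = 1/(3*s)
g(p) = -41 + p (g(p) = -9 + (-32 + p) = -41 + p)
N(-101) + g(H) = (1/3)/(-101) + (-41 + 31) = (1/3)*(-1/101) - 10 = -1/303 - 10 = -3031/303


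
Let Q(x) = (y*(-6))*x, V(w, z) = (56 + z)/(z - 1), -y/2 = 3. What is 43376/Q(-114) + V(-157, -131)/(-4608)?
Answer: -122148241/11556864 ≈ -10.569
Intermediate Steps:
y = -6 (y = -2*3 = -6)
V(w, z) = (56 + z)/(-1 + z)
Q(x) = 36*x (Q(x) = (-6*(-6))*x = 36*x)
43376/Q(-114) + V(-157, -131)/(-4608) = 43376/((36*(-114))) + ((56 - 131)/(-1 - 131))/(-4608) = 43376/(-4104) + (-75/(-132))*(-1/4608) = 43376*(-1/4104) - 1/132*(-75)*(-1/4608) = -5422/513 + (25/44)*(-1/4608) = -5422/513 - 25/202752 = -122148241/11556864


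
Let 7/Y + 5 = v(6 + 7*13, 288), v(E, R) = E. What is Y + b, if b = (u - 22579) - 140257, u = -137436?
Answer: -27625017/92 ≈ -3.0027e+5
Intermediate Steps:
b = -300272 (b = (-137436 - 22579) - 140257 = -160015 - 140257 = -300272)
Y = 7/92 (Y = 7/(-5 + (6 + 7*13)) = 7/(-5 + (6 + 91)) = 7/(-5 + 97) = 7/92 ≈ 0.076087)
Y + b = 7/92 - 300272 = -27625017/92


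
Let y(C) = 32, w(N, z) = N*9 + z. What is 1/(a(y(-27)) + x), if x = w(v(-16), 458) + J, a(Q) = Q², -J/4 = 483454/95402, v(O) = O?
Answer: 47701/62857030 ≈ 0.00075888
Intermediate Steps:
w(N, z) = z + 9*N (w(N, z) = 9*N + z = z + 9*N)
J = -966908/47701 (J = -1933816/95402 = -4*241727/47701 = -966908/47701 ≈ -20.270)
x = 14011206/47701 (x = (458 + 9*(-16)) - 966908/47701 = (458 - 144) - 966908/47701 = 314 - 966908/47701 = 14011206/47701 ≈ 293.73)
1/(a(y(-27)) + x) = 1/(32² + 14011206/47701) = 1/(1024 + 14011206/47701) = 1/(62857030/47701) = 47701/62857030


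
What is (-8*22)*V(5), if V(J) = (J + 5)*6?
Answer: -10560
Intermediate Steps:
V(J) = 30 + 6*J (V(J) = (5 + J)*6 = 30 + 6*J)
(-8*22)*V(5) = (-8*22)*(30 + 6*5) = -176*(30 + 30) = -176*60 = -10560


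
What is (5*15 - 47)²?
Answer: 784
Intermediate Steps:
(5*15 - 47)² = (75 - 47)² = 28² = 784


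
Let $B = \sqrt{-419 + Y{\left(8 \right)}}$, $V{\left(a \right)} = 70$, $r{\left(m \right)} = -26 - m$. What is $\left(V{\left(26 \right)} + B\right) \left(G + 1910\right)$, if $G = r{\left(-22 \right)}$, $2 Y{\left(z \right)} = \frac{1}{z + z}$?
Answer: $133420 + \frac{953 i \sqrt{26814}}{4} \approx 1.3342 \cdot 10^{5} + 39013.0 i$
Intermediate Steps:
$Y{\left(z \right)} = \frac{1}{4 z}$ ($Y{\left(z \right)} = \frac{1}{2 \left(z + z\right)} = \frac{1}{2 \cdot 2 z} = \frac{\frac{1}{2} \frac{1}{z}}{2} = \frac{1}{4 z}$)
$G = -4$ ($G = -26 - -22 = -26 + 22 = -4$)
$B = \frac{i \sqrt{26814}}{8}$ ($B = \sqrt{-419 + \frac{1}{4 \cdot 8}} = \sqrt{-419 + \frac{1}{4} \cdot \frac{1}{8}} = \sqrt{-419 + \frac{1}{32}} = \sqrt{- \frac{13407}{32}} = \frac{i \sqrt{26814}}{8} \approx 20.469 i$)
$\left(V{\left(26 \right)} + B\right) \left(G + 1910\right) = \left(70 + \frac{i \sqrt{26814}}{8}\right) \left(-4 + 1910\right) = \left(70 + \frac{i \sqrt{26814}}{8}\right) 1906 = 133420 + \frac{953 i \sqrt{26814}}{4}$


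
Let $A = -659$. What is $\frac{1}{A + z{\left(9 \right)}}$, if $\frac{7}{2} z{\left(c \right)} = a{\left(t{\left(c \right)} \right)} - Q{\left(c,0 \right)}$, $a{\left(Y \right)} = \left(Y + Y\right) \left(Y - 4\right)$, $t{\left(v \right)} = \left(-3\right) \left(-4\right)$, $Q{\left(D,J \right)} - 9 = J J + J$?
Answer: $- \frac{7}{4247} \approx -0.0016482$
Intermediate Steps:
$Q{\left(D,J \right)} = 9 + J + J^{2}$ ($Q{\left(D,J \right)} = 9 + \left(J J + J\right) = 9 + \left(J^{2} + J\right) = 9 + \left(J + J^{2}\right) = 9 + J + J^{2}$)
$t{\left(v \right)} = 12$
$a{\left(Y \right)} = 2 Y \left(-4 + Y\right)$
$z{\left(c \right)} = \frac{366}{7}$ ($z{\left(c \right)} = \frac{2 \left(2 \cdot 12 \left(-4 + 12\right) - \left(9 + 0 + 0^{2}\right)\right)}{7} = \frac{2 \left(2 \cdot 12 \cdot 8 - \left(9 + 0 + 0\right)\right)}{7} = \frac{2 \left(192 - 9\right)}{7} = \frac{2}{7} \cdot 183 = \frac{366}{7}$)
$\frac{1}{A + z{\left(9 \right)}} = \frac{1}{-659 + \frac{366}{7}} = \frac{1}{- \frac{4247}{7}} = - \frac{7}{4247}$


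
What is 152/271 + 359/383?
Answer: 155505/103793 ≈ 1.4982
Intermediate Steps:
152/271 + 359/383 = 155505/103793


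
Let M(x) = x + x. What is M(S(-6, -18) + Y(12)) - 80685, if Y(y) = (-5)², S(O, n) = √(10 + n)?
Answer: -80635 + 4*I*√2 ≈ -80635.0 + 5.6569*I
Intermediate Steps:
Y(y) = 25
M(x) = 2*x
M(S(-6, -18) + Y(12)) - 80685 = 2*(√(10 - 18) + 25) - 80685 = 2*(√(-8) + 25) - 80685 = 2*(2*I*√2 + 25) - 80685 = 2*(25 + 2*I*√2) - 80685 = (50 + 4*I*√2) - 80685 = -80635 + 4*I*√2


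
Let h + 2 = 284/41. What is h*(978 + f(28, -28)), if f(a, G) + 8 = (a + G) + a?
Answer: 201596/41 ≈ 4917.0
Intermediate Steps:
f(a, G) = -8 + G + 2*a (f(a, G) = -8 + ((a + G) + a) = -8 + ((G + a) + a) = -8 + (G + 2*a) = -8 + G + 2*a)
h = 202/41 (h = -2 + 284/41 = 202/41 ≈ 4.9268)
h*(978 + f(28, -28)) = 202*(978 + (-8 - 28 + 2*28))/41 = 202*(978 + (-8 - 28 + 56))/41 = 202*(978 + 20)/41 = (202/41)*998 = 201596/41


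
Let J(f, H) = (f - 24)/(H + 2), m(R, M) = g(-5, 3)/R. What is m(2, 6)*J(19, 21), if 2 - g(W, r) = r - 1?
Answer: 0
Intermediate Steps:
g(W, r) = 3 - r (g(W, r) = 2 - (r - 1) = 2 - (-1 + r) = 2 + (1 - r) = 3 - r)
m(R, M) = 0 (m(R, M) = (3 - 1*3)/R = (3 - 3)/R = 0/R = 0)
J(f, H) = (-24 + f)/(2 + H)
m(2, 6)*J(19, 21) = 0*((-24 + 19)/(2 + 21)) = 0*(-5/23) = 0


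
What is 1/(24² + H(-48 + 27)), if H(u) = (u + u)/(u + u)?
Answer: 1/577 ≈ 0.0017331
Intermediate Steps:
H(u) = 1 (H(u) = (2*u)/((2*u)) = (2*u)*(1/(2*u)) = 1)
1/(24² + H(-48 + 27)) = 1/(24² + 1) = 1/(576 + 1) = 1/577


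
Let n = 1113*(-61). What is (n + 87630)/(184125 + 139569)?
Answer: 2193/35966 ≈ 0.060974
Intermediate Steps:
n = -67893
(n + 87630)/(184125 + 139569) = (-67893 + 87630)/(184125 + 139569) = 19737/323694 = 19737*(1/323694) = 2193/35966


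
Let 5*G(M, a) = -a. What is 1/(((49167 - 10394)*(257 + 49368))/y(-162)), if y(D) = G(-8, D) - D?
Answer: 972/9620550625 ≈ 1.0103e-7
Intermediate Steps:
G(M, a) = -a/5 (G(M, a) = (-a)/5 = -a/5)
y(D) = -6*D/5 (y(D) = -D/5 - D = -6*D/5)
1/(((49167 - 10394)*(257 + 49368))/y(-162)) = 1/(((49167 - 10394)*(257 + 49368))/((-6/5*(-162)))) = 1/((38773*49625)/(972/5)) = 1/(1924110125*(5/972)) = 1/(9620550625/972) = 972/9620550625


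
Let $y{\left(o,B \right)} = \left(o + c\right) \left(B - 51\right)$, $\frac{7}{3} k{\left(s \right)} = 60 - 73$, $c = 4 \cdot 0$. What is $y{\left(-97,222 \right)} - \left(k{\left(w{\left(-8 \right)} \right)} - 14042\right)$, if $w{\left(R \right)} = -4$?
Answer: $- \frac{17776}{7} \approx -2539.4$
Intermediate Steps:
$c = 0$
$k{\left(s \right)} = - \frac{39}{7}$ ($k{\left(s \right)} = \frac{3 \left(60 - 73\right)}{7} = \frac{3}{7} \left(-13\right) = - \frac{39}{7}$)
$y{\left(o,B \right)} = o \left(-51 + B\right)$ ($y{\left(o,B \right)} = \left(o + 0\right) \left(B - 51\right) = o \left(-51 + B\right)$)
$y{\left(-97,222 \right)} - \left(k{\left(w{\left(-8 \right)} \right)} - 14042\right) = - 97 \left(-51 + 222\right) - \left(- \frac{39}{7} - 14042\right) = \left(-97\right) 171 - \left(- \frac{39}{7} - 14042\right) = -16587 - - \frac{98333}{7} = -16587 + \frac{98333}{7} = - \frac{17776}{7}$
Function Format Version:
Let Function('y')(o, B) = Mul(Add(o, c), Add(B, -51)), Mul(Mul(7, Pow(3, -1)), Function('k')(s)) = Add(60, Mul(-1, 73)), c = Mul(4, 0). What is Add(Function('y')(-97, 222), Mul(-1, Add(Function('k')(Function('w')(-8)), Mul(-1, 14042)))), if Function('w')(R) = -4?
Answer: Rational(-17776, 7) ≈ -2539.4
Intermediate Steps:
c = 0
Function('k')(s) = Rational(-39, 7) (Function('k')(s) = Mul(Rational(3, 7), Add(60, Mul(-1, 73))) = Mul(Rational(3, 7), Add(60, -73)) = Mul(Rational(3, 7), -13) = Rational(-39, 7))
Function('y')(o, B) = Mul(o, Add(-51, B)) (Function('y')(o, B) = Mul(Add(o, 0), Add(B, -51)) = Mul(o, Add(-51, B)))
Add(Function('y')(-97, 222), Mul(-1, Add(Function('k')(Function('w')(-8)), Mul(-1, 14042)))) = Add(Mul(-97, Add(-51, 222)), Mul(-1, Add(Rational(-39, 7), Mul(-1, 14042)))) = Add(Mul(-97, 171), Mul(-1, Add(Rational(-39, 7), -14042))) = Add(-16587, Mul(-1, Rational(-98333, 7))) = Add(-16587, Rational(98333, 7)) = Rational(-17776, 7)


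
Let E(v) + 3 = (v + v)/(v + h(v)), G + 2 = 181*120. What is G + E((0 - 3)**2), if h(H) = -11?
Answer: 21706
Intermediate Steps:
G = 21718 (G = -2 + 181*120 = -2 + 21720 = 21718)
E(v) = -3 + 2*v/(-11 + v) (E(v) = -3 + (v + v)/(v - 11) = -3 + (2*v)/(-11 + v) = -3 + 2*v/(-11 + v))
G + E((0 - 3)**2) = 21718 + (33 - (0 - 3)**2)/(-11 + (0 - 3)**2) = 21718 + (33 - 1*(-3)**2)/(-11 + (-3)**2) = 21718 + (33 - 1*9)/(-11 + 9) = 21718 + (33 - 9)/(-2) = 21718 - 1/2*24 = 21718 - 12 = 21706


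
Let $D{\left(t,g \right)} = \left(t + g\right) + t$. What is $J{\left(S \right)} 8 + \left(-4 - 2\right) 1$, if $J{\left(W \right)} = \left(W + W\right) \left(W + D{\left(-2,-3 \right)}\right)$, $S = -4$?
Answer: $698$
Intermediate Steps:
$D{\left(t,g \right)} = g + 2 t$ ($D{\left(t,g \right)} = \left(g + t\right) + t = g + 2 t$)
$J{\left(W \right)} = 2 W \left(-7 + W\right)$ ($J{\left(W \right)} = \left(W + W\right) \left(W + \left(-3 + 2 \left(-2\right)\right)\right) = 2 W \left(W - 7\right) = 2 W \left(-7 + W\right)$)
$J{\left(S \right)} 8 + \left(-4 - 2\right) 1 = 2 \left(-4\right) \left(-7 - 4\right) 8 + \left(-4 - 2\right) 1 = 2 \left(-4\right) \left(-11\right) 8 - 6 = 88 \cdot 8 - 6 = 704 - 6 = 698$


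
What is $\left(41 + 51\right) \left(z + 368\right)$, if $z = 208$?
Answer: $52992$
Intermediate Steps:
$\left(41 + 51\right) \left(z + 368\right) = \left(41 + 51\right) \left(208 + 368\right) = 92 \cdot 576 = 52992$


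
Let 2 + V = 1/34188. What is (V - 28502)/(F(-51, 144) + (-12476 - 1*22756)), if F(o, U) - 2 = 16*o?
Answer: 974494751/1232340648 ≈ 0.79077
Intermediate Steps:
F(o, U) = 2 + 16*o
V = -68375/34188 (V = -2 + 1/34188 = -68375/34188 ≈ -2.0000)
(V - 28502)/(F(-51, 144) + (-12476 - 1*22756)) = (-68375/34188 - 28502)/((2 + 16*(-51)) + (-12476 - 1*22756)) = -974494751/(34188*((2 - 816) + (-12476 - 22756))) = -974494751/(34188*(-814 - 35232)) = -974494751/34188/(-36046) = -974494751/34188*(-1/36046) = 974494751/1232340648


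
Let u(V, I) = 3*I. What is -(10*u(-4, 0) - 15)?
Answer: 15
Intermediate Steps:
-(10*u(-4, 0) - 15) = -(10*(3*0) - 15) = -(10*0 - 15) = -(0 - 15) = -1*(-15) = 15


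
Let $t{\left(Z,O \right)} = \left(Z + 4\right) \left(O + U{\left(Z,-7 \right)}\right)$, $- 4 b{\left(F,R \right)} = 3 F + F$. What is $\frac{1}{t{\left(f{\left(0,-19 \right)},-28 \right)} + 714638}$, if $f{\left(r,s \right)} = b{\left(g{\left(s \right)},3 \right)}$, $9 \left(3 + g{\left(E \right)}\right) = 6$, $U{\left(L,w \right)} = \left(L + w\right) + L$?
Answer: $\frac{9}{6430013} \approx 1.3997 \cdot 10^{-6}$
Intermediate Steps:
$U{\left(L,w \right)} = w + 2 L$
$g{\left(E \right)} = - \frac{7}{3}$ ($g{\left(E \right)} = -3 + \frac{1}{9} \cdot 6 = -3 + \frac{2}{3} = - \frac{7}{3}$)
$b{\left(F,R \right)} = - F$ ($b{\left(F,R \right)} = - \frac{3 F + F}{4} = - \frac{4 F}{4} = - F$)
$f{\left(r,s \right)} = \frac{7}{3}$ ($f{\left(r,s \right)} = \left(-1\right) \left(- \frac{7}{3}\right) = \frac{7}{3}$)
$t{\left(Z,O \right)} = \left(4 + Z\right) \left(-7 + O + 2 Z\right)$ ($t{\left(Z,O \right)} = \left(Z + 4\right) \left(O + \left(-7 + 2 Z\right)\right) = \left(4 + Z\right) \left(-7 + O + 2 Z\right)$)
$\frac{1}{t{\left(f{\left(0,-19 \right)},-28 \right)} + 714638} = \frac{1}{\left(-28 + \frac{7}{3} + 2 \left(\frac{7}{3}\right)^{2} + 4 \left(-28\right) - \frac{196}{3}\right) + 714638} = \frac{1}{\left(-28 + \frac{7}{3} + 2 \cdot \frac{49}{9} - 112 - \frac{196}{3}\right) + 714638} = \frac{1}{\left(-28 + \frac{7}{3} + \frac{98}{9} - 112 - \frac{196}{3}\right) + 714638} = \frac{1}{- \frac{1729}{9} + 714638} = \frac{1}{\frac{6430013}{9}} = \frac{9}{6430013}$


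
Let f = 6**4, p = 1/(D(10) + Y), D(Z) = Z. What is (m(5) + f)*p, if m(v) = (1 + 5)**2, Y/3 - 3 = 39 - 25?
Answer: 1332/61 ≈ 21.836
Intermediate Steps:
Y = 51 (Y = 9 + 3*(39 - 25) = 9 + 3*14 = 9 + 42 = 51)
m(v) = 36 (m(v) = 6**2 = 36)
p = 1/61 (p = 1/(10 + 51) = 1/61 ≈ 0.016393)
f = 1296
(m(5) + f)*p = (36 + 1296)*(1/61) = 1332*(1/61) = 1332/61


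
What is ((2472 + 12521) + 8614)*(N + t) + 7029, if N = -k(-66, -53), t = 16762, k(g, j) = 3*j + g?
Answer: 401019138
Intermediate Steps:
k(g, j) = g + 3*j
N = 225 (N = -(-66 + 3*(-53)) = -(-66 - 159) = -1*(-225) = 225)
((2472 + 12521) + 8614)*(N + t) + 7029 = ((2472 + 12521) + 8614)*(225 + 16762) + 7029 = (14993 + 8614)*16987 + 7029 = 23607*16987 + 7029 = 401012109 + 7029 = 401019138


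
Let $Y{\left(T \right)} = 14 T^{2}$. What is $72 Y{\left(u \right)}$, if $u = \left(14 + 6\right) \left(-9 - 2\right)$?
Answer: $48787200$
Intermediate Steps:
$u = -220$ ($u = 20 \left(-11\right) = -220$)
$72 Y{\left(u \right)} = 72 \cdot 14 \left(-220\right)^{2} = 72 \cdot 14 \cdot 48400 = 72 \cdot 677600 = 48787200$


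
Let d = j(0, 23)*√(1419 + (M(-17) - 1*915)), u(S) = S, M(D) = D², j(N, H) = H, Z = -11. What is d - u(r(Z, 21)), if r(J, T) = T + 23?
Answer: -44 + 23*√793 ≈ 603.69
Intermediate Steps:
r(J, T) = 23 + T
d = 23*√793 (d = 23*√(1419 + ((-17)² - 1*915)) = 23*√(1419 + (289 - 915)) = 23*√(1419 - 626) = 23*√793 ≈ 647.69)
d - u(r(Z, 21)) = 23*√793 - (23 + 21) = 23*√793 - 1*44 = 23*√793 - 44 = -44 + 23*√793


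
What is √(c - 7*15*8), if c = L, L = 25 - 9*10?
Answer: I*√905 ≈ 30.083*I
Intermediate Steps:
L = -65 (L = 25 - 90 = -65)
c = -65
√(c - 7*15*8) = √(-65 - 7*15*8) = √(-65 - 105*8) = √(-65 - 840) = √(-905) = I*√905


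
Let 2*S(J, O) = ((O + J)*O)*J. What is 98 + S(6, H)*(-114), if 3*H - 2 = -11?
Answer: 3176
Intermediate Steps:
H = -3 (H = ⅔ + (⅓)*(-11) = ⅔ - 11/3 = -3)
S(J, O) = J*O*(J + O)/2 (S(J, O) = (((O + J)*O)*J)/2 = (((J + O)*O)*J)/2 = ((O*(J + O))*J)/2 = (J*O*(J + O))/2 = J*O*(J + O)/2)
98 + S(6, H)*(-114) = 98 + ((½)*6*(-3)*(6 - 3))*(-114) = 98 + ((½)*6*(-3)*3)*(-114) = 98 - 27*(-114) = 98 + 3078 = 3176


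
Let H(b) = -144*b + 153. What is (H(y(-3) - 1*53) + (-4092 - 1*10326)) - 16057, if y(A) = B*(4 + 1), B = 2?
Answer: -24130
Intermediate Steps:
y(A) = 10 (y(A) = 2*(4 + 1) = 2*5 = 10)
H(b) = 153 - 144*b
(H(y(-3) - 1*53) + (-4092 - 1*10326)) - 16057 = ((153 - 144*(10 - 1*53)) + (-4092 - 1*10326)) - 16057 = ((153 - 144*(10 - 53)) + (-4092 - 10326)) - 16057 = ((153 - 144*(-43)) - 14418) - 16057 = ((153 + 6192) - 14418) - 16057 = (6345 - 14418) - 16057 = -8073 - 16057 = -24130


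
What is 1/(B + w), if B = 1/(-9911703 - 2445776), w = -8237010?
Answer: -12357479/101788678097791 ≈ -1.2140e-7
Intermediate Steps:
B = -1/12357479 (B = 1/(-12357479) = -1/12357479 ≈ -8.0923e-8)
1/(B + w) = 1/(-1/12357479 - 8237010) = 1/(-101788678097791/12357479) = -12357479/101788678097791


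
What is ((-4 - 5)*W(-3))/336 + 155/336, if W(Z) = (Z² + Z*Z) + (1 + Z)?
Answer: 11/336 ≈ 0.032738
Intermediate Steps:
W(Z) = 1 + Z + 2*Z² (W(Z) = (Z² + Z²) + (1 + Z) = 2*Z² + (1 + Z) = 1 + Z + 2*Z²)
((-4 - 5)*W(-3))/336 + 155/336 = ((-4 - 5)*(1 - 3 + 2*(-3)²))/336 + 155/336 = -9*(1 - 3 + 2*9)*(1/336) + 155*(1/336) = -9*(1 - 3 + 18)*(1/336) + 155/336 = -9*16*(1/336) + 155/336 = -144*1/336 + 155/336 = -3/7 + 155/336 = 11/336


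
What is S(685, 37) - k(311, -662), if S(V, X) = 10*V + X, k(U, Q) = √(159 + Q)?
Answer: 6887 - I*√503 ≈ 6887.0 - 22.428*I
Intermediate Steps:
S(V, X) = X + 10*V
S(685, 37) - k(311, -662) = (37 + 10*685) - √(159 - 662) = (37 + 6850) - √(-503) = 6887 - I*√503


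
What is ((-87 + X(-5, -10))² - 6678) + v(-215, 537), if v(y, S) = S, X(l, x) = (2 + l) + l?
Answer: 2884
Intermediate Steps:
X(l, x) = 2 + 2*l
((-87 + X(-5, -10))² - 6678) + v(-215, 537) = ((-87 + (2 + 2*(-5)))² - 6678) + 537 = ((-87 + (2 - 10))² - 6678) + 537 = ((-87 - 8)² - 6678) + 537 = ((-95)² - 6678) + 537 = (9025 - 6678) + 537 = 2347 + 537 = 2884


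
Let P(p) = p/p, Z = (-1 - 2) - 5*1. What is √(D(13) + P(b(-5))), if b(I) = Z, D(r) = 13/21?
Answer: √714/21 ≈ 1.2724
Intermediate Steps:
D(r) = 13/21 (D(r) = 13*(1/21) = 13/21)
Z = -8 (Z = -3 - 5 = -8)
b(I) = -8
P(p) = 1
√(D(13) + P(b(-5))) = √(13/21 + 1) = √(34/21) = √714/21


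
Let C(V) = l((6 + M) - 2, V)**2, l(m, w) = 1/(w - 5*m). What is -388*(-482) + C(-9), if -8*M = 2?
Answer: 2304224152/12321 ≈ 1.8702e+5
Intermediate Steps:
M = -1/4 (M = -1/8*2 = -1/4 ≈ -0.25000)
C(V) = (-75/4 + V)**(-2) (C(V) = (1/(V - 5*((6 - 1/4) - 2)))**2 = (1/(V - 5*(23/4 - 2)))**2 = (1/(V - 5*15/4))**2 = (1/(V - 75/4))**2 = (1/(-75/4 + V))**2 = (-75/4 + V)**(-2))
-388*(-482) + C(-9) = -388*(-482) + 16/(-75 + 4*(-9))**2 = 187016 + 16/(-75 - 36)**2 = 187016 + 16/(-111)**2 = 187016 + 16*(1/12321) = 187016 + 16/12321 = 2304224152/12321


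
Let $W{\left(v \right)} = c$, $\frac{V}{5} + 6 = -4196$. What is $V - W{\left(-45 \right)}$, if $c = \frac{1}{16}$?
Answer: $- \frac{336161}{16} \approx -21010.0$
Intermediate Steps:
$V = -21010$ ($V = -30 + 5 \left(-4196\right) = -30 - 20980 = -21010$)
$c = \frac{1}{16} \approx 0.0625$
$W{\left(v \right)} = \frac{1}{16}$
$V - W{\left(-45 \right)} = -21010 - \frac{1}{16} = - \frac{336161}{16}$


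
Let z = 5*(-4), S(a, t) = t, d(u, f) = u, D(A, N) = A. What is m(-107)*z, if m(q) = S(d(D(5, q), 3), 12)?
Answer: -240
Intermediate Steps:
m(q) = 12
z = -20
m(-107)*z = 12*(-20) = -240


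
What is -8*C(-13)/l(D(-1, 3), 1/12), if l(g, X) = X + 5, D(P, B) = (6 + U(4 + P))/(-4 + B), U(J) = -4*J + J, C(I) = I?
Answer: 1248/61 ≈ 20.459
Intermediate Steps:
U(J) = -3*J
D(P, B) = (-6 - 3*P)/(-4 + B) (D(P, B) = (6 - 3*(4 + P))/(-4 + B) = (6 + (-12 - 3*P))/(-4 + B) = (-6 - 3*P)/(-4 + B))
l(g, X) = 5 + X
-8*C(-13)/l(D(-1, 3), 1/12) = -(-104)/(5 + 1/12) = -(-104)/61/12 = -(-104)*12/61 = -8*(-156/61) = 1248/61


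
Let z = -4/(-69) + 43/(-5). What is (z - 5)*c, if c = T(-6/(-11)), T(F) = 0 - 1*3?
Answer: 4672/115 ≈ 40.626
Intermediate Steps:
z = -2947/345 (z = -4*(-1/69) + 43*(-⅕) = 4/69 - 43/5 = -2947/345 ≈ -8.5420)
T(F) = -3 (T(F) = 0 - 3 = -3)
c = -3
(z - 5)*c = (-2947/345 - 5)*(-3) = -4672/345*(-3) = 4672/115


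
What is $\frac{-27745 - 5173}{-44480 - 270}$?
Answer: $\frac{16459}{22375} \approx 0.7356$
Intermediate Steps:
$\frac{-27745 - 5173}{-44480 - 270} = - \frac{32918}{-44750} = \left(-32918\right) \left(- \frac{1}{44750}\right) = \frac{16459}{22375}$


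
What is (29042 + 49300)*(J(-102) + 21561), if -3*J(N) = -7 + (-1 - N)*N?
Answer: 1958341088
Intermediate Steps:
J(N) = 7/3 - N*(-1 - N)/3 (J(N) = -(-7 + (-1 - N)*N)/3 = -(-7 + N*(-1 - N))/3 = 7/3 - N*(-1 - N)/3)
(29042 + 49300)*(J(-102) + 21561) = (29042 + 49300)*((7/3 + (⅓)*(-102) + (⅓)*(-102)²) + 21561) = 78342*((7/3 - 34 + (⅓)*10404) + 21561) = 78342*((7/3 - 34 + 3468) + 21561) = 78342*(10309/3 + 21561) = 78342*(74992/3) = 1958341088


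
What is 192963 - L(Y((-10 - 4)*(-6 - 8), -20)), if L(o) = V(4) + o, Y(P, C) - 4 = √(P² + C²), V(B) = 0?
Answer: 192959 - 4*√2426 ≈ 1.9276e+5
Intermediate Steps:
Y(P, C) = 4 + √(C² + P²) (Y(P, C) = 4 + √(P² + C²) = 4 + √(C² + P²))
L(o) = o (L(o) = 0 + o = o)
192963 - L(Y((-10 - 4)*(-6 - 8), -20)) = 192963 - (4 + √((-20)² + ((-10 - 4)*(-6 - 8))²)) = 192963 - (4 + √(400 + (-14*(-14))²)) = 192963 - (4 + √(400 + 196²)) = 192963 - (4 + √(400 + 38416)) = 192963 - (4 + √38816) = 192963 - (4 + 4*√2426) = 192963 + (-4 - 4*√2426) = 192959 - 4*√2426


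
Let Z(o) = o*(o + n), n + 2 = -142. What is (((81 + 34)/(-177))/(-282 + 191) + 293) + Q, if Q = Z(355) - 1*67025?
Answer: 131642626/16107 ≈ 8173.0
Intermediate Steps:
n = -144 (n = -2 - 142 = -144)
Z(o) = o*(-144 + o) (Z(o) = o*(o - 144) = o*(-144 + o))
Q = 7880 (Q = 355*(-144 + 355) - 1*67025 = 355*211 - 67025 = 74905 - 67025 = 7880)
(((81 + 34)/(-177))/(-282 + 191) + 293) + Q = (((81 + 34)/(-177))/(-282 + 191) + 293) + 7880 = ((115*(-1/177))/(-91) + 293) + 7880 = (-1/91*(-115/177) + 293) + 7880 = (115/16107 + 293) + 7880 = 4719466/16107 + 7880 = 131642626/16107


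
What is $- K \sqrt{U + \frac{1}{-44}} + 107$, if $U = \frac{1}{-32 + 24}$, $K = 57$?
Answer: $107 - \frac{57 i \sqrt{286}}{44} \approx 107.0 - 21.908 i$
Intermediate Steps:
$U = - \frac{1}{8}$ ($U = \frac{1}{-8} = - \frac{1}{8} \approx -0.125$)
$- K \sqrt{U + \frac{1}{-44}} + 107 = \left(-1\right) 57 \sqrt{- \frac{1}{8} + \frac{1}{-44}} + 107 = - 57 \sqrt{- \frac{1}{8} - \frac{1}{44}} + 107 = - 57 \sqrt{- \frac{13}{88}} + 107 = - 57 \frac{i \sqrt{286}}{44} + 107 = - \frac{57 i \sqrt{286}}{44} + 107 = 107 - \frac{57 i \sqrt{286}}{44}$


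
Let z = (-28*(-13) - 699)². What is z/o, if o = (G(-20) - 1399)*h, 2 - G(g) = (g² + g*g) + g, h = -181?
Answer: 112225/394037 ≈ 0.28481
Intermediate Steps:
G(g) = 2 - g - 2*g² (G(g) = 2 - ((g² + g*g) + g) = 2 - ((g² + g²) + g) = 2 - (2*g² + g) = 2 - (g + 2*g²) = 2 + (-g - 2*g²) = 2 - g - 2*g²)
o = 394037 (o = ((2 - 1*(-20) - 2*(-20)²) - 1399)*(-181) = ((2 + 20 - 2*400) - 1399)*(-181) = ((2 + 20 - 800) - 1399)*(-181) = (-778 - 1399)*(-181) = -2177*(-181) = 394037)
z = 112225 (z = (364 - 699)² = (-335)² = 112225)
z/o = 112225/394037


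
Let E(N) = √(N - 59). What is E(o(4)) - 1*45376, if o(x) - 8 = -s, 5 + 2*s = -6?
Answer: -45376 + I*√182/2 ≈ -45376.0 + 6.7454*I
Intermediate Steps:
s = -11/2 (s = -5/2 + (½)*(-6) = -5/2 - 3 = -11/2 ≈ -5.5000)
o(x) = 27/2 (o(x) = 8 - 1*(-11/2) = 8 + 11/2 = 27/2)
E(N) = √(-59 + N)
E(o(4)) - 1*45376 = √(-59 + 27/2) - 1*45376 = √(-91/2) - 45376 = I*√182/2 - 45376 = -45376 + I*√182/2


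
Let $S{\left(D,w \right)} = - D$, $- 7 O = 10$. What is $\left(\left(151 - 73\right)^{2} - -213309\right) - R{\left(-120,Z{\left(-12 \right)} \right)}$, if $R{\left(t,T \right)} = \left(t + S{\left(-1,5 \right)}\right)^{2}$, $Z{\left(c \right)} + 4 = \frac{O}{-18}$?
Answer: $205232$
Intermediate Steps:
$O = - \frac{10}{7}$ ($O = \left(- \frac{1}{7}\right) 10 = - \frac{10}{7} \approx -1.4286$)
$Z{\left(c \right)} = - \frac{247}{63}$ ($Z{\left(c \right)} = -4 - \frac{10}{7 \left(-18\right)} = -4 - - \frac{5}{63} = -4 + \frac{5}{63} = - \frac{247}{63}$)
$R{\left(t,T \right)} = \left(1 + t\right)^{2}$ ($R{\left(t,T \right)} = \left(t - -1\right)^{2} = \left(t + 1\right)^{2} = \left(1 + t\right)^{2}$)
$\left(\left(151 - 73\right)^{2} - -213309\right) - R{\left(-120,Z{\left(-12 \right)} \right)} = \left(\left(151 - 73\right)^{2} - -213309\right) - \left(1 - 120\right)^{2} = \left(78^{2} + 213309\right) - \left(-119\right)^{2} = \left(6084 + 213309\right) - 14161 = 219393 - 14161 = 205232$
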